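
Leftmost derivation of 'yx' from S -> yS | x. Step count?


Derivation: S => yS => yx
Steps: 2


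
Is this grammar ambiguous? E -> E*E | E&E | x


'x*x&x' has two parse trees (no precedence encoded between * and &)
Ambiguous


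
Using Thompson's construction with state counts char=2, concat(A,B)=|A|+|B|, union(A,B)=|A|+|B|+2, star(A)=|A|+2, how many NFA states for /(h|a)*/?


Syntax tree has 2 char leaf(s), 1 union(s), 1 star(s)
chars contribute 2×2 = 4; each union adds +2; each star adds +2
Total: 4 + 2 + 2 = 8 states


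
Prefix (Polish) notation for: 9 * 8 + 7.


left-to-right (same/higher precedence on left): tree is (+ (* 9 8) 7)
Prefix: + * 9 8 7


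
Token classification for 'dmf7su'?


Pattern: letter/underscore followed by alphanumerics, not a keyword
Type: IDENTIFIER


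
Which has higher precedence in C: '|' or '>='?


'>=' is relational (level 7); '|' is bitwise OR (level 3)
Higher level binds tighter
'>=' has higher precedence than '|'


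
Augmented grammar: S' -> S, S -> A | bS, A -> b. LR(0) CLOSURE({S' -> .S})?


Start: S' -> .S
For each item with dot before a nonterminal B, add B -> .γ for every B-production
Closure: [S' -> .S, S -> .A, S -> .bS, A -> .b]


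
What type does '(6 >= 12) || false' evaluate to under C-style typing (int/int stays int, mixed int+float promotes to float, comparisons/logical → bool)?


Operand types: bool || bool
Rule: logical operators take bool operands and yield bool
Result type: bool


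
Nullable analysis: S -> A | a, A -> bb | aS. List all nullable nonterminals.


A nonterminal is nullable iff some alternative derives ε (directly, or every symbol in it is nullable)
Nullable: {}


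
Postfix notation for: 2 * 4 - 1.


Left to right (same or higher precedence on left)
Postfix: 2 4 * 1 -


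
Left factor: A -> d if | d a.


Common prefix: 'd'
Factored: A -> d A', A' -> if | a


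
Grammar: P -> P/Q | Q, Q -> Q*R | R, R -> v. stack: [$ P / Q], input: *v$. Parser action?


'*' can extend Q; shift to build Q -> Q*R
Action: shift


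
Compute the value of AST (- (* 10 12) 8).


Evaluate inner: (* 10 12) = 120
Evaluate root: (- 120 8) = 112
Result: 112


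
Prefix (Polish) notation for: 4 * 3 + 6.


left-to-right (same/higher precedence on left): tree is (+ (* 4 3) 6)
Prefix: + * 4 3 6


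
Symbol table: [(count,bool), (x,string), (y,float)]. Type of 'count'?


Lookup 'count' → type bool


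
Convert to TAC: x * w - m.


Break into single-operator statements:
t1 = x * w
t2 = t1 - m


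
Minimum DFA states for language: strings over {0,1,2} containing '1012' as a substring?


KMP-style automaton: 4 progress states + 1 absorbing accept = 5
Minimal DFA: 5 states


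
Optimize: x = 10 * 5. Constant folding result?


10 * 5 = 50 at compile time
Optimized: x = 50


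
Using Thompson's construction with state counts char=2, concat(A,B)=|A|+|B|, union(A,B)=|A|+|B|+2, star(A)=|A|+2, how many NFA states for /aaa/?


Syntax tree has 3 char leaf(s), 0 union(s), 0 star(s)
chars contribute 3×2 = 6; each union adds +2; each star adds +2
Total: 6 + 0 + 0 = 6 states


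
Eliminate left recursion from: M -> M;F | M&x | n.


Left-recursive alternatives: M;F, M&x; non-recursive: n
Introduce M': M -> nM', M' -> ;FM' | &xM' | ε


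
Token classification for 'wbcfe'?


Pattern: letter/underscore followed by alphanumerics, not a keyword
Type: IDENTIFIER


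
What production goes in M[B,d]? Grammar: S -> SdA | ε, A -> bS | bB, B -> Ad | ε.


For [B, d]: ε is nullable and 'd' ∈ FOLLOW(B)
Entry: B -> ε


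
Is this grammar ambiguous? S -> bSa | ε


balanced b^n…a^n: each string has a unique parse
Unambiguous


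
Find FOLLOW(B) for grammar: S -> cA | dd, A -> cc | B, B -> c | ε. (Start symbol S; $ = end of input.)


$ ∈ FOLLOW(S). For each A -> αBβ: add FIRST(β)\{ε} to FOLLOW(B); if β nullable, add FOLLOW(A).
FOLLOW(B) = {$}


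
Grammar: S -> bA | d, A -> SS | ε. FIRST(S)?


Per alternative of S: FIRST(bA) = {b}; FIRST(d) = {d}
FIRST(S) = {b, d}


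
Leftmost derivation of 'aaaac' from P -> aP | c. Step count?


Derivation: P => aP => aaP => aaaP => aaaaP => aaaac
Steps: 5


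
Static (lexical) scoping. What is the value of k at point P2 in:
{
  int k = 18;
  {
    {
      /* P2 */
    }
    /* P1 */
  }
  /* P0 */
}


P2's block does not declare k; resolves to the enclosing declaration at depth 0
k = 18


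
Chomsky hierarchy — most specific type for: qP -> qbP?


LHS has context (more than one symbol) and |LHS| ≤ |RHS|
Classification: Type 1 (Context-Sensitive)


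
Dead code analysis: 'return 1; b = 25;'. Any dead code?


statement follows a return and is unreachable
Dead: 'b = 25'


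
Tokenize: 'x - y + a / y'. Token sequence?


Scan left to right, longest-match per lexeme
Tokens: ID(x), OP(-), ID(y), OP(+), ID(a), OP(/), ID(y)


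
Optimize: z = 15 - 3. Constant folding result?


15 - 3 = 12 at compile time
Optimized: z = 12


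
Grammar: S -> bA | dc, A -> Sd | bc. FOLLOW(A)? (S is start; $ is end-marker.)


$ ∈ FOLLOW(S). For each A -> αBβ: add FIRST(β)\{ε} to FOLLOW(B); if β nullable, add FOLLOW(A).
FOLLOW(A) = {$, d}


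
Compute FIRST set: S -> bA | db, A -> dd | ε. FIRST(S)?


Per alternative of S: FIRST(bA) = {b}; FIRST(db) = {d}
FIRST(S) = {b, d}


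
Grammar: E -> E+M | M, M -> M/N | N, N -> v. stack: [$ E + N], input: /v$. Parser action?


'N' (not preceded by M/) is the handle for M -> N
Action: reduce (M -> N)


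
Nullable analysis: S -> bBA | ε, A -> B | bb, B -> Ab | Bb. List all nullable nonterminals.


A nonterminal is nullable iff some alternative derives ε (directly, or every symbol in it is nullable)
Nullable: {S}


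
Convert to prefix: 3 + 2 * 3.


'*' binds tighter: tree is (+ 3 (* 2 3))
Prefix: + 3 * 2 3


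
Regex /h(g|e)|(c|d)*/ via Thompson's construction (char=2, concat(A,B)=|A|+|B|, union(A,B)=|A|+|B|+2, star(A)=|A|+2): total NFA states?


Syntax tree has 5 char leaf(s), 3 union(s), 1 star(s)
chars contribute 5×2 = 10; each union adds +2; each star adds +2
Total: 10 + 6 + 2 = 18 states


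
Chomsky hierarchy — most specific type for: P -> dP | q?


Right-linear: every RHS is a terminal or a terminal followed by one nonterminal
Classification: Type 3 (Regular)


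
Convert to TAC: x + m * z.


Break into single-operator statements:
t1 = m * z
t2 = x + t1


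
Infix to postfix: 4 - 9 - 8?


Left to right (same or higher precedence on left)
Postfix: 4 9 - 8 -


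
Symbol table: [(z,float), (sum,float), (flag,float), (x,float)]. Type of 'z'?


Lookup 'z' → type float


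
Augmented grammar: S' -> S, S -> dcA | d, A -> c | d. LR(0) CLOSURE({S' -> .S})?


Start: S' -> .S
For each item with dot before a nonterminal B, add B -> .γ for every B-production
Closure: [S' -> .S, S -> .dcA, S -> .d]


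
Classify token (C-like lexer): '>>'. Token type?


Pattern: operator symbol
Type: OPERATOR


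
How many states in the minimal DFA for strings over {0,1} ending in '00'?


Track the longest suffix of input matching a prefix of '00': 3 classes (prefixes of length 0..2)
Minimal DFA: 3 states


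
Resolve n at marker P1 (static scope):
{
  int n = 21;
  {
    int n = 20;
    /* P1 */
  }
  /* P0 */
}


n declared in the same block as P1
n = 20


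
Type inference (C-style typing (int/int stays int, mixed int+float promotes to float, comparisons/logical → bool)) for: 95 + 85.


Operand types: int + int
Rule: mixed int/float promotes to float; int/int stays int
Result type: int


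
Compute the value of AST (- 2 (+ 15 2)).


Evaluate inner: (+ 15 2) = 17
Evaluate root: (- 2 17) = -15
Result: -15


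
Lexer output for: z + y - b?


Scan left to right, longest-match per lexeme
Tokens: ID(z), OP(+), ID(y), OP(-), ID(b)


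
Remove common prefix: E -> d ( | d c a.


Common prefix: 'd'
Factored: E -> d E', E' -> ( | c a


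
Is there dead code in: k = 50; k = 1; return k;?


first assignment to k is overwritten before any read
Dead: 'k = 50'


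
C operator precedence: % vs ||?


'%' is multiplicative (level 10); '||' is logical OR (level 1)
Higher level binds tighter
'%' has higher precedence than '||'


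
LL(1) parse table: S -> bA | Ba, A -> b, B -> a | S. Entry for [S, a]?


For [S, a]: 'a' ∈ FIRST(Ba)
Entry: S -> Ba


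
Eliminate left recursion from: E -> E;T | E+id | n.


Left-recursive alternatives: E;T, E+id; non-recursive: n
Introduce E': E -> nE', E' -> ;TE' | +idE' | ε


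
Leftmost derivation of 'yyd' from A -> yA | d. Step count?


Derivation: A => yA => yyA => yyd
Steps: 3


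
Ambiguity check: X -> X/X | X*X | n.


'n/n*n' has two parse trees (no precedence encoded between / and *)
Ambiguous


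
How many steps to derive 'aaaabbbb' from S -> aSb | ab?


Derivation: S => aSb => aaSbb => aaaSbbb => aaaabbbb
Steps: 4


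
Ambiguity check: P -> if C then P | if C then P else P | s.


dangling else: 'if C then if C then s else s' parses two ways
Ambiguous


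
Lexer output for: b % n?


Scan left to right, longest-match per lexeme
Tokens: ID(b), OP(%), ID(n)


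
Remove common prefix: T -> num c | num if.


Common prefix: 'num'
Factored: T -> num T', T' -> c | if


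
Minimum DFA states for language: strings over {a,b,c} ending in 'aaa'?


Track the longest suffix of input matching a prefix of 'aaa': 4 classes (prefixes of length 0..3)
Minimal DFA: 4 states


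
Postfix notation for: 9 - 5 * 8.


* has higher precedence, evaluate 5*8 first
Postfix: 9 5 8 * -


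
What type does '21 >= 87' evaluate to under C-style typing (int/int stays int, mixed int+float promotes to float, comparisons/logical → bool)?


Operand types: int >= int
Rule: comparison yields bool
Result type: bool


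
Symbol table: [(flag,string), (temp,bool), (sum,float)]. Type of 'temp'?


Lookup 'temp' → type bool


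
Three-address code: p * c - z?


Break into single-operator statements:
t1 = p * c
t2 = t1 - z


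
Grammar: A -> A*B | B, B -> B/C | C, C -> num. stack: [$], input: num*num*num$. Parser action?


no handle on stack; shift 'num'
Action: shift


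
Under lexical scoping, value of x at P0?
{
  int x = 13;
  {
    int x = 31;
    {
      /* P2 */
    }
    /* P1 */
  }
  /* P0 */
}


x declared in the same block as P0
x = 13


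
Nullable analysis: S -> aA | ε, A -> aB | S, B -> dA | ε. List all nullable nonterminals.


A nonterminal is nullable iff some alternative derives ε (directly, or every symbol in it is nullable)
Nullable: {A, B, S}


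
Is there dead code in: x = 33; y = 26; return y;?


x is assigned but never read
Dead: 'x = 33'


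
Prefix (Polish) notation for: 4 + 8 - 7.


left-to-right (same/higher precedence on left): tree is (- (+ 4 8) 7)
Prefix: - + 4 8 7


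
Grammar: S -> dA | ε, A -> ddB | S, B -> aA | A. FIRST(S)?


Per alternative of S: FIRST(dA) = {d}; FIRST(ε) = {ε}
FIRST(S) = {d, ε}


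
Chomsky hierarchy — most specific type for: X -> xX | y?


Right-linear: every RHS is a terminal or a terminal followed by one nonterminal
Classification: Type 3 (Regular)


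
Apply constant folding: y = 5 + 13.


5 + 13 = 18 at compile time
Optimized: y = 18


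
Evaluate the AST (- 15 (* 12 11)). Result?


Evaluate inner: (* 12 11) = 132
Evaluate root: (- 15 132) = -117
Result: -117


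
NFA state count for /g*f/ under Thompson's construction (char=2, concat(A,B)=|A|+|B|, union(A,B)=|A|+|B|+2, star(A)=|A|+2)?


Syntax tree has 2 char leaf(s), 0 union(s), 1 star(s)
chars contribute 2×2 = 4; each union adds +2; each star adds +2
Total: 4 + 0 + 2 = 6 states


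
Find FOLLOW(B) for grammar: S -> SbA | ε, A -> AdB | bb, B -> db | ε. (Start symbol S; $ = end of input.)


$ ∈ FOLLOW(S). For each A -> αBβ: add FIRST(β)\{ε} to FOLLOW(B); if β nullable, add FOLLOW(A).
FOLLOW(B) = {$, b, d}


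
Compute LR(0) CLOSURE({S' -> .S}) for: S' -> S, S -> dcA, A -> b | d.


Start: S' -> .S
For each item with dot before a nonterminal B, add B -> .γ for every B-production
Closure: [S' -> .S, S -> .dcA]


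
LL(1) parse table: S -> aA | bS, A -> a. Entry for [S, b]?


For [S, b]: 'b' ∈ FIRST(bS)
Entry: S -> bS


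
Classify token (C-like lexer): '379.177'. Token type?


Pattern: digits with a decimal point
Type: FLOAT_LITERAL


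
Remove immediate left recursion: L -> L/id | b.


Left-recursive alternatives: L/id; non-recursive: b
Introduce L': L -> bL', L' -> /idL' | ε


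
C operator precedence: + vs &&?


'+' is additive (level 9); '&&' is logical AND (level 2)
Higher level binds tighter
'+' has higher precedence than '&&'


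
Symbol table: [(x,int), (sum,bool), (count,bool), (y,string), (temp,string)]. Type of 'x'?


Lookup 'x' → type int


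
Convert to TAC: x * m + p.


Break into single-operator statements:
t1 = x * m
t2 = t1 + p


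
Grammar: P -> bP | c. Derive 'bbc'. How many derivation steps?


Derivation: P => bP => bbP => bbc
Steps: 3


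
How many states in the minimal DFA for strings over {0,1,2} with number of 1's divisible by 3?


Track (count of 1) mod 3: states 0..2, accept at 0
Minimal DFA: 3 states


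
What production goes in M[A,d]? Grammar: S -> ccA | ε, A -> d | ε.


For [A, d]: 'd' ∈ FIRST(d)
Entry: A -> d


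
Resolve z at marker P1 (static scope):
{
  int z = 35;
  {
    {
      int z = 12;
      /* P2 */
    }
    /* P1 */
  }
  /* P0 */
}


P1's block does not declare z; resolves to the enclosing declaration at depth 0
z = 35


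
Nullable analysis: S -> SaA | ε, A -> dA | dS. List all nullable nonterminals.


A nonterminal is nullable iff some alternative derives ε (directly, or every symbol in it is nullable)
Nullable: {S}


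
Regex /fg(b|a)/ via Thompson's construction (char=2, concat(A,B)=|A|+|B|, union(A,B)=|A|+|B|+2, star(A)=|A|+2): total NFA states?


Syntax tree has 4 char leaf(s), 1 union(s), 0 star(s)
chars contribute 4×2 = 8; each union adds +2; each star adds +2
Total: 8 + 2 + 0 = 10 states


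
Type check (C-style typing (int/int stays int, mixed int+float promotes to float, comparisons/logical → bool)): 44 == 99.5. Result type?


Operand types: int == float
Rule: comparison yields bool
Result type: bool


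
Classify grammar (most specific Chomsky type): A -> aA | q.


Right-linear: every RHS is a terminal or a terminal followed by one nonterminal
Classification: Type 3 (Regular)


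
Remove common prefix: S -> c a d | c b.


Common prefix: 'c'
Factored: S -> c S', S' -> a d | b


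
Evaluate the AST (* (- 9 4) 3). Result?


Evaluate inner: (- 9 4) = 5
Evaluate root: (* 5 3) = 15
Result: 15


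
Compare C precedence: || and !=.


'!=' is equality (level 6); '||' is logical OR (level 1)
Higher level binds tighter
'!=' has higher precedence than '||'


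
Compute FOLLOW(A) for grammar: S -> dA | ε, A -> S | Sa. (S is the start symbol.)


$ ∈ FOLLOW(S). For each A -> αBβ: add FIRST(β)\{ε} to FOLLOW(B); if β nullable, add FOLLOW(A).
FOLLOW(A) = {$, a}


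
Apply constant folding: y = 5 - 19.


5 - 19 = -14 at compile time
Optimized: y = -14


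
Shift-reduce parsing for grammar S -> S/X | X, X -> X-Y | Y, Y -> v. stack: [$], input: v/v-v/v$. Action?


no handle on stack; shift 'v'
Action: shift


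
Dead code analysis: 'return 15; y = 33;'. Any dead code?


statement follows a return and is unreachable
Dead: 'y = 33'


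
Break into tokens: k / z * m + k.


Scan left to right, longest-match per lexeme
Tokens: ID(k), OP(/), ID(z), OP(*), ID(m), OP(+), ID(k)


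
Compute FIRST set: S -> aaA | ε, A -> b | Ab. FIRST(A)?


Per alternative of A: FIRST(b) = {b}; FIRST(Ab) = {b}
FIRST(A) = {b}


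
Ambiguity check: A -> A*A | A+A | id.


'id*id+id' has two parse trees (no precedence encoded between * and +)
Ambiguous


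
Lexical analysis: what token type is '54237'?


Pattern: digits only
Type: INTEGER_LITERAL


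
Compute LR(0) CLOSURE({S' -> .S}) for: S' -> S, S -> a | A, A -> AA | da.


Start: S' -> .S
For each item with dot before a nonterminal B, add B -> .γ for every B-production
Closure: [S' -> .S, S -> .a, S -> .A, A -> .AA, A -> .da]


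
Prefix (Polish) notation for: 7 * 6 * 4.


left-to-right (same/higher precedence on left): tree is (* (* 7 6) 4)
Prefix: * * 7 6 4


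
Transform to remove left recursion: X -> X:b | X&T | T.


Left-recursive alternatives: X:b, X&T; non-recursive: T
Introduce X': X -> TX', X' -> :bX' | &TX' | ε


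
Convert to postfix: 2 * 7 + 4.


Left to right (same or higher precedence on left)
Postfix: 2 7 * 4 +


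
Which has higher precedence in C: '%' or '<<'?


'%' is multiplicative (level 10); '<<' is shift (level 8)
Higher level binds tighter
'%' has higher precedence than '<<'


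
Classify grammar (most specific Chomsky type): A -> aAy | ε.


Single nonterminal LHS, but a^n y^n is not regular
Classification: Type 2 (Context-Free)


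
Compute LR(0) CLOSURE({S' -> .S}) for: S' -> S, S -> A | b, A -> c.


Start: S' -> .S
For each item with dot before a nonterminal B, add B -> .γ for every B-production
Closure: [S' -> .S, S -> .A, S -> .b, A -> .c]


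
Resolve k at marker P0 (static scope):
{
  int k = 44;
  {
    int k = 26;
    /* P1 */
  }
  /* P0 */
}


k declared in the same block as P0
k = 44


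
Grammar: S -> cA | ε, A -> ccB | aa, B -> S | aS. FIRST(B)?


Per alternative of B: FIRST(S) = {c, ε}; FIRST(aS) = {a}
FIRST(B) = {a, c, ε}


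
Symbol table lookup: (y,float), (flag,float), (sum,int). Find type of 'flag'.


Lookup 'flag' → type float


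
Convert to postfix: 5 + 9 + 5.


Left to right (same or higher precedence on left)
Postfix: 5 9 + 5 +


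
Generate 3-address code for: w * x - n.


Break into single-operator statements:
t1 = w * x
t2 = t1 - n


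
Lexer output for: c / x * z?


Scan left to right, longest-match per lexeme
Tokens: ID(c), OP(/), ID(x), OP(*), ID(z)


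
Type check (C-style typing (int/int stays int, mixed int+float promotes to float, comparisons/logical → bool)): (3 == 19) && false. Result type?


Operand types: bool && bool
Rule: logical operators take bool operands and yield bool
Result type: bool


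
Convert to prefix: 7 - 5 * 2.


'*' binds tighter: tree is (- 7 (* 5 2))
Prefix: - 7 * 5 2


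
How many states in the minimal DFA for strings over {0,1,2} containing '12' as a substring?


KMP-style automaton: 2 progress states + 1 absorbing accept = 3
Minimal DFA: 3 states


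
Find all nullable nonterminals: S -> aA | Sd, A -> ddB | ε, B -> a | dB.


A nonterminal is nullable iff some alternative derives ε (directly, or every symbol in it is nullable)
Nullable: {A}


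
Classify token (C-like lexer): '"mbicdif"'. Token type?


Pattern: double-quoted sequence
Type: STRING_LITERAL


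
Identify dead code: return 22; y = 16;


statement follows a return and is unreachable
Dead: 'y = 16'


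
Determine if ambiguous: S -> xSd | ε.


balanced x^n…d^n: each string has a unique parse
Unambiguous


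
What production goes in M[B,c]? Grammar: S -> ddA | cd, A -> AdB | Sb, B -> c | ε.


For [B, c]: 'c' ∈ FIRST(c)
Entry: B -> c


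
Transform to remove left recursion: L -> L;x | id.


Left-recursive alternatives: L;x; non-recursive: id
Introduce L': L -> idL', L' -> ;xL' | ε


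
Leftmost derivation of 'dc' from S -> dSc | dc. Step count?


Derivation: S => dc
Steps: 1


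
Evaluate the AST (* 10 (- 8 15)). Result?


Evaluate inner: (- 8 15) = -7
Evaluate root: (* 10 -7) = -70
Result: -70


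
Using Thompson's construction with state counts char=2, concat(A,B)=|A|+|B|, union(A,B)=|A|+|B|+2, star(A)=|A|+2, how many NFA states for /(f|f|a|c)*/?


Syntax tree has 4 char leaf(s), 3 union(s), 1 star(s)
chars contribute 4×2 = 8; each union adds +2; each star adds +2
Total: 8 + 6 + 2 = 16 states


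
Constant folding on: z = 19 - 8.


19 - 8 = 11 at compile time
Optimized: z = 11


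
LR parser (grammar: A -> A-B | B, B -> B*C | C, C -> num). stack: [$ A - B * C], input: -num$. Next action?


handle 'B*C' on top
Action: reduce (B -> B*C)


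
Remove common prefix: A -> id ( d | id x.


Common prefix: 'id'
Factored: A -> id A', A' -> ( d | x


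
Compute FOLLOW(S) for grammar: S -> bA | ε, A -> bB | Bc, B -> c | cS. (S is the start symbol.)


$ ∈ FOLLOW(S). For each A -> αBβ: add FIRST(β)\{ε} to FOLLOW(B); if β nullable, add FOLLOW(A).
FOLLOW(S) = {$, c}


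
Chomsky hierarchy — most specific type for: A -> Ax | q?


Left-linear: every RHS is a terminal or one nonterminal followed by a terminal
Classification: Type 3 (Regular)


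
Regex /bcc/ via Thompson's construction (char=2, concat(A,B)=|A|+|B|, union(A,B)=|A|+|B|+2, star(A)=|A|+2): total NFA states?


Syntax tree has 3 char leaf(s), 0 union(s), 0 star(s)
chars contribute 3×2 = 6; each union adds +2; each star adds +2
Total: 6 + 0 + 0 = 6 states


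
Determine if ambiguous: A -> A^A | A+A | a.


'a^a+a' has two parse trees (no precedence encoded between ^ and +)
Ambiguous


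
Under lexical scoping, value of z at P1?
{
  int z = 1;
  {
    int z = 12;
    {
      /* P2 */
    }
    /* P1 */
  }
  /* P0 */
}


z declared in the same block as P1
z = 12


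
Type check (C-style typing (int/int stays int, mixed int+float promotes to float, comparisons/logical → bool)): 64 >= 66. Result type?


Operand types: int >= int
Rule: comparison yields bool
Result type: bool


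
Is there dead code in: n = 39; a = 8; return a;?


n is assigned but never read
Dead: 'n = 39'


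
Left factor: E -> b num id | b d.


Common prefix: 'b'
Factored: E -> b E', E' -> num id | d


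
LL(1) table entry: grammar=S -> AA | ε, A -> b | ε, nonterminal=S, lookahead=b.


For [S, b]: 'b' ∈ FIRST(AA)
Entry: S -> AA


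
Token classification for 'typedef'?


Pattern: reserved word
Type: KEYWORD


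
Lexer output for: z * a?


Scan left to right, longest-match per lexeme
Tokens: ID(z), OP(*), ID(a)


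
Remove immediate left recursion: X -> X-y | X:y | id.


Left-recursive alternatives: X-y, X:y; non-recursive: id
Introduce X': X -> idX', X' -> -yX' | :yX' | ε


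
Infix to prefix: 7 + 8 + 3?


left-to-right (same/higher precedence on left): tree is (+ (+ 7 8) 3)
Prefix: + + 7 8 3


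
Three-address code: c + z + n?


Break into single-operator statements:
t1 = c + z
t2 = t1 + n


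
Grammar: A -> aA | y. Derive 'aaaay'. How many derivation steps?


Derivation: A => aA => aaA => aaaA => aaaaA => aaaay
Steps: 5


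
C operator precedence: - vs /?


'/' is multiplicative (level 10); '-' is additive (level 9)
Higher level binds tighter
'/' has higher precedence than '-'


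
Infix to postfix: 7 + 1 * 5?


* has higher precedence, evaluate 1*5 first
Postfix: 7 1 5 * +


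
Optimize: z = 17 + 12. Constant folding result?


17 + 12 = 29 at compile time
Optimized: z = 29


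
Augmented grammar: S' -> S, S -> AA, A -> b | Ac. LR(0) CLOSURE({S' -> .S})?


Start: S' -> .S
For each item with dot before a nonterminal B, add B -> .γ for every B-production
Closure: [S' -> .S, S -> .AA, A -> .b, A -> .Ac]


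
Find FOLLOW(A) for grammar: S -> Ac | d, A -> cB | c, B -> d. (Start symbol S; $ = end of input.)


$ ∈ FOLLOW(S). For each A -> αBβ: add FIRST(β)\{ε} to FOLLOW(B); if β nullable, add FOLLOW(A).
FOLLOW(A) = {c}


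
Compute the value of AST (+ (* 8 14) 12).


Evaluate inner: (* 8 14) = 112
Evaluate root: (+ 112 12) = 124
Result: 124


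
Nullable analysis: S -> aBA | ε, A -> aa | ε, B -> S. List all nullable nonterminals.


A nonterminal is nullable iff some alternative derives ε (directly, or every symbol in it is nullable)
Nullable: {A, B, S}


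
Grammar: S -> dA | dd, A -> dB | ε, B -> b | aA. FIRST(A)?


Per alternative of A: FIRST(dB) = {d}; FIRST(ε) = {ε}
FIRST(A) = {d, ε}


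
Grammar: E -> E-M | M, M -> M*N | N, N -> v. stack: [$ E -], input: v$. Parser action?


no handle ('E-' is not any RHS); shift 'v'
Action: shift


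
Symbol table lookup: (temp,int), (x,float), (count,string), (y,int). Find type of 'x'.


Lookup 'x' → type float


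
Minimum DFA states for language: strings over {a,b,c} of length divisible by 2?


Track length mod 2: states 0..1, accept at 0
Minimal DFA: 2 states


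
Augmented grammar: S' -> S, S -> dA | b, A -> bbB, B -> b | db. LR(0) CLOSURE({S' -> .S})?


Start: S' -> .S
For each item with dot before a nonterminal B, add B -> .γ for every B-production
Closure: [S' -> .S, S -> .dA, S -> .b]


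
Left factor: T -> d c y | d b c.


Common prefix: 'd'
Factored: T -> d T', T' -> c y | b c


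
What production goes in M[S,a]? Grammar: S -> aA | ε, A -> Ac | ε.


For [S, a]: 'a' ∈ FIRST(aA)
Entry: S -> aA


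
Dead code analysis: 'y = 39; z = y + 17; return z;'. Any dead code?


y is read by z's definition; z is returned
No dead code


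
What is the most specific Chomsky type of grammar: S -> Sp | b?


Left-linear: every RHS is a terminal or one nonterminal followed by a terminal
Classification: Type 3 (Regular)


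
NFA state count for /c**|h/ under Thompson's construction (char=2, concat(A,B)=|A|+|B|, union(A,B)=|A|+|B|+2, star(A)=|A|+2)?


Syntax tree has 2 char leaf(s), 1 union(s), 2 star(s)
chars contribute 2×2 = 4; each union adds +2; each star adds +2
Total: 4 + 2 + 4 = 10 states


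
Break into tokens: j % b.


Scan left to right, longest-match per lexeme
Tokens: ID(j), OP(%), ID(b)


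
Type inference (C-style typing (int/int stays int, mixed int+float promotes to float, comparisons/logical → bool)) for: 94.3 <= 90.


Operand types: float <= int
Rule: comparison yields bool
Result type: bool


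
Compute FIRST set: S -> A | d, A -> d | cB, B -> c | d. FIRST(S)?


Per alternative of S: FIRST(A) = {c, d}; FIRST(d) = {d}
FIRST(S) = {c, d}


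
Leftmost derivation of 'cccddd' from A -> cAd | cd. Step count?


Derivation: A => cAd => ccAdd => cccddd
Steps: 3


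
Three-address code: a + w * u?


Break into single-operator statements:
t1 = w * u
t2 = a + t1


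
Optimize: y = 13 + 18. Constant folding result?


13 + 18 = 31 at compile time
Optimized: y = 31


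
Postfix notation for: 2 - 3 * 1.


* has higher precedence, evaluate 3*1 first
Postfix: 2 3 1 * -


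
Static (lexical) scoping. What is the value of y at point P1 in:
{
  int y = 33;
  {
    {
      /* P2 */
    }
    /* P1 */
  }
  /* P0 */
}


P1's block does not declare y; resolves to the enclosing declaration at depth 0
y = 33


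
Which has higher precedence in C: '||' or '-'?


'-' is additive (level 9); '||' is logical OR (level 1)
Higher level binds tighter
'-' has higher precedence than '||'


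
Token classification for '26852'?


Pattern: digits only
Type: INTEGER_LITERAL


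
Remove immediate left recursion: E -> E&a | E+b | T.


Left-recursive alternatives: E&a, E+b; non-recursive: T
Introduce E': E -> TE', E' -> &aE' | +bE' | ε


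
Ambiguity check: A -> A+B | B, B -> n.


precedence layered via separate nonterminal B: deterministic
Unambiguous


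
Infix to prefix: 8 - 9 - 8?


left-to-right (same/higher precedence on left): tree is (- (- 8 9) 8)
Prefix: - - 8 9 8


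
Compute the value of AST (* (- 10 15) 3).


Evaluate inner: (- 10 15) = -5
Evaluate root: (* -5 3) = -15
Result: -15


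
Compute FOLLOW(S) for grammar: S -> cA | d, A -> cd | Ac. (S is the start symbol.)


$ ∈ FOLLOW(S). For each A -> αBβ: add FIRST(β)\{ε} to FOLLOW(B); if β nullable, add FOLLOW(A).
FOLLOW(S) = {$}


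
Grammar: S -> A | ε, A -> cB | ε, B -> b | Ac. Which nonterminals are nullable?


A nonterminal is nullable iff some alternative derives ε (directly, or every symbol in it is nullable)
Nullable: {A, S}


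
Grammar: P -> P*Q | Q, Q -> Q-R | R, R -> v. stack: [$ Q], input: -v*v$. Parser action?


shift '-' to continue Q -> Q-R
Action: shift


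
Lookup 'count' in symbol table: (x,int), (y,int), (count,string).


Lookup 'count' → type string


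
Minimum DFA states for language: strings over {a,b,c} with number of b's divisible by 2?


Track (count of b) mod 2: states 0..1, accept at 0
Minimal DFA: 2 states


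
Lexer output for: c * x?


Scan left to right, longest-match per lexeme
Tokens: ID(c), OP(*), ID(x)


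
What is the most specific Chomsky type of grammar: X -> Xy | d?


Left-linear: every RHS is a terminal or one nonterminal followed by a terminal
Classification: Type 3 (Regular)


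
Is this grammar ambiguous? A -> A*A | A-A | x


'x*x-x' has two parse trees (no precedence encoded between * and -)
Ambiguous


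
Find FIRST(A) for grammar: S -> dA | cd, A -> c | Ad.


Per alternative of A: FIRST(c) = {c}; FIRST(Ad) = {c}
FIRST(A) = {c}


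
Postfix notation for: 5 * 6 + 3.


Left to right (same or higher precedence on left)
Postfix: 5 6 * 3 +


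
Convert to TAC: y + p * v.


Break into single-operator statements:
t1 = p * v
t2 = y + t1


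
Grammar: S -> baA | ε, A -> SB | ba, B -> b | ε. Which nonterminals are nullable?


A nonterminal is nullable iff some alternative derives ε (directly, or every symbol in it is nullable)
Nullable: {A, B, S}


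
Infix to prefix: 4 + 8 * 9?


'*' binds tighter: tree is (+ 4 (* 8 9))
Prefix: + 4 * 8 9


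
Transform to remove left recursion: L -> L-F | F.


Left-recursive alternatives: L-F; non-recursive: F
Introduce L': L -> FL', L' -> -FL' | ε


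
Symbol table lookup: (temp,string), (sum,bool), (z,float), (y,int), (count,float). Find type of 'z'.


Lookup 'z' → type float


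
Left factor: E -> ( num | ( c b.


Common prefix: '('
Factored: E -> ( E', E' -> num | c b


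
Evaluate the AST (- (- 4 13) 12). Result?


Evaluate inner: (- 4 13) = -9
Evaluate root: (- -9 12) = -21
Result: -21


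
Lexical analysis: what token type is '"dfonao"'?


Pattern: double-quoted sequence
Type: STRING_LITERAL


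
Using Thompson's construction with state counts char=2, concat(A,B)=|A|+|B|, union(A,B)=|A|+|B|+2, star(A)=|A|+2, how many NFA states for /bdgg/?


Syntax tree has 4 char leaf(s), 0 union(s), 0 star(s)
chars contribute 4×2 = 8; each union adds +2; each star adds +2
Total: 8 + 0 + 0 = 8 states


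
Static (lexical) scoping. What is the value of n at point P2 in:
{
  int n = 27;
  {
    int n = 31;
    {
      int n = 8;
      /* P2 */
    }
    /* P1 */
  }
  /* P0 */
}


n declared in the same block as P2
n = 8


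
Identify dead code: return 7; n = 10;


statement follows a return and is unreachable
Dead: 'n = 10'


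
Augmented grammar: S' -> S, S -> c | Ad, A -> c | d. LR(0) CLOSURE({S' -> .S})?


Start: S' -> .S
For each item with dot before a nonterminal B, add B -> .γ for every B-production
Closure: [S' -> .S, S -> .c, S -> .Ad, A -> .c, A -> .d]


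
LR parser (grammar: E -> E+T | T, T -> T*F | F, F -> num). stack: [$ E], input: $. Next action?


start symbol E on stack, input exhausted
Action: accept


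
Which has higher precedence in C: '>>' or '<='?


'>>' is shift (level 8); '<=' is relational (level 7)
Higher level binds tighter
'>>' has higher precedence than '<='


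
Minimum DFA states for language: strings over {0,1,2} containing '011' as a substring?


KMP-style automaton: 3 progress states + 1 absorbing accept = 4
Minimal DFA: 4 states


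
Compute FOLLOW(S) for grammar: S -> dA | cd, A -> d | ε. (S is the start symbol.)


$ ∈ FOLLOW(S). For each A -> αBβ: add FIRST(β)\{ε} to FOLLOW(B); if β nullable, add FOLLOW(A).
FOLLOW(S) = {$}


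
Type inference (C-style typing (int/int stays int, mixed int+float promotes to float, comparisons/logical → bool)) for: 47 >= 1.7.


Operand types: int >= float
Rule: comparison yields bool
Result type: bool


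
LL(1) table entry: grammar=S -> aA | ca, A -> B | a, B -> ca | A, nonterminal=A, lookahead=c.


For [A, c]: 'c' ∈ FIRST(B)
Entry: A -> B


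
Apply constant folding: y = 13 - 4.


13 - 4 = 9 at compile time
Optimized: y = 9


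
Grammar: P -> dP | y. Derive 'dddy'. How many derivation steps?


Derivation: P => dP => ddP => dddP => dddy
Steps: 4


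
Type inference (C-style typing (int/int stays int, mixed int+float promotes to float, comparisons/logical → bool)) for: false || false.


Operand types: bool || bool
Rule: logical operators take bool operands and yield bool
Result type: bool


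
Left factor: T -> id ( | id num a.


Common prefix: 'id'
Factored: T -> id T', T' -> ( | num a


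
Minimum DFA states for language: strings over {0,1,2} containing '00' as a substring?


KMP-style automaton: 2 progress states + 1 absorbing accept = 3
Minimal DFA: 3 states


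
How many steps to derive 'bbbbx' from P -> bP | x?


Derivation: P => bP => bbP => bbbP => bbbbP => bbbbx
Steps: 5


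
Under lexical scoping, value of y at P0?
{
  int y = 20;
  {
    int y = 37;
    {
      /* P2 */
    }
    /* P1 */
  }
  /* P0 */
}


y declared in the same block as P0
y = 20


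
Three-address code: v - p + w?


Break into single-operator statements:
t1 = v - p
t2 = t1 + w


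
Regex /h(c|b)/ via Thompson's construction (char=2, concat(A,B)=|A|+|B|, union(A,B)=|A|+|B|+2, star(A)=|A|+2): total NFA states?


Syntax tree has 3 char leaf(s), 1 union(s), 0 star(s)
chars contribute 3×2 = 6; each union adds +2; each star adds +2
Total: 6 + 2 + 0 = 8 states


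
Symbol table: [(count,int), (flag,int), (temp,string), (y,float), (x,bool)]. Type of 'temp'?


Lookup 'temp' → type string


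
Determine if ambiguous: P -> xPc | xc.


balanced x^n…c^n: each string has a unique parse
Unambiguous


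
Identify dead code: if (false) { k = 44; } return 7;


condition is constant false, so the whole block is unreachable
Dead: 'if (false) { k = 44; }'


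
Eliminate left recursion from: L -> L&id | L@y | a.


Left-recursive alternatives: L&id, L@y; non-recursive: a
Introduce L': L -> aL', L' -> &idL' | @yL' | ε


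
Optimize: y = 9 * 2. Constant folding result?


9 * 2 = 18 at compile time
Optimized: y = 18


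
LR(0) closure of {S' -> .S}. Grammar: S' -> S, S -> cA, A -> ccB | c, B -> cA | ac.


Start: S' -> .S
For each item with dot before a nonterminal B, add B -> .γ for every B-production
Closure: [S' -> .S, S -> .cA]


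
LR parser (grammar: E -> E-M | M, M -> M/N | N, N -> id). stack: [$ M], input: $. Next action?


lookahead ∉ {/} so M won't extend; reduce E -> M
Action: reduce (E -> M)


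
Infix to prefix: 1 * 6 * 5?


left-to-right (same/higher precedence on left): tree is (* (* 1 6) 5)
Prefix: * * 1 6 5


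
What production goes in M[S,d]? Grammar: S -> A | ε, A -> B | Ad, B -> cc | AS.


For [S, d]: ε is nullable and 'd' ∈ FOLLOW(S)
Entry: S -> ε


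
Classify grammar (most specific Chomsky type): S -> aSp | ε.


Single nonterminal LHS, but a^n p^n is not regular
Classification: Type 2 (Context-Free)


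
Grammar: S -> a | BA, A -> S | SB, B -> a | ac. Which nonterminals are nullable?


A nonterminal is nullable iff some alternative derives ε (directly, or every symbol in it is nullable)
Nullable: {}


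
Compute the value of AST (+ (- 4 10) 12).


Evaluate inner: (- 4 10) = -6
Evaluate root: (+ -6 12) = 6
Result: 6


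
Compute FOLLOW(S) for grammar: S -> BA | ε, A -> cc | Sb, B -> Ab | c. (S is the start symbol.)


$ ∈ FOLLOW(S). For each A -> αBβ: add FIRST(β)\{ε} to FOLLOW(B); if β nullable, add FOLLOW(A).
FOLLOW(S) = {$, b}


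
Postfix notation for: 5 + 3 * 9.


* has higher precedence, evaluate 3*9 first
Postfix: 5 3 9 * +


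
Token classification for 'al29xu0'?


Pattern: letter/underscore followed by alphanumerics, not a keyword
Type: IDENTIFIER


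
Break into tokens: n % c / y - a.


Scan left to right, longest-match per lexeme
Tokens: ID(n), OP(%), ID(c), OP(/), ID(y), OP(-), ID(a)


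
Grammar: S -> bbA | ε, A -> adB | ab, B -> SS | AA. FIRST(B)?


Per alternative of B: FIRST(SS) = {b, ε}; FIRST(AA) = {a}
FIRST(B) = {a, b, ε}


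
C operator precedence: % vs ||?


'%' is multiplicative (level 10); '||' is logical OR (level 1)
Higher level binds tighter
'%' has higher precedence than '||'


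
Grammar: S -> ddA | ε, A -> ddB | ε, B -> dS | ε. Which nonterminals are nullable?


A nonterminal is nullable iff some alternative derives ε (directly, or every symbol in it is nullable)
Nullable: {A, B, S}


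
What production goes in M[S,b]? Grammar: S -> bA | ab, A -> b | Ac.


For [S, b]: 'b' ∈ FIRST(bA)
Entry: S -> bA


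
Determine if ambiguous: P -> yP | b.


right-linear, alternatives start with distinct terminals 'y' vs 'b': unique leftmost derivation
Unambiguous


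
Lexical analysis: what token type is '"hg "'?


Pattern: double-quoted sequence
Type: STRING_LITERAL


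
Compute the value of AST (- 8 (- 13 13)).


Evaluate inner: (- 13 13) = 0
Evaluate root: (- 8 0) = 8
Result: 8


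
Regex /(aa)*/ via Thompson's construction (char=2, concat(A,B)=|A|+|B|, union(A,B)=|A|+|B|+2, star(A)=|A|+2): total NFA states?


Syntax tree has 2 char leaf(s), 0 union(s), 1 star(s)
chars contribute 2×2 = 4; each union adds +2; each star adds +2
Total: 4 + 0 + 2 = 6 states


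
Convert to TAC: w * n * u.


Break into single-operator statements:
t1 = w * n
t2 = t1 * u


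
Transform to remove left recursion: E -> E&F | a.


Left-recursive alternatives: E&F; non-recursive: a
Introduce E': E -> aE', E' -> &FE' | ε


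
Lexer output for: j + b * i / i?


Scan left to right, longest-match per lexeme
Tokens: ID(j), OP(+), ID(b), OP(*), ID(i), OP(/), ID(i)


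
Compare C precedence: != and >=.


'>=' is relational (level 7); '!=' is equality (level 6)
Higher level binds tighter
'>=' has higher precedence than '!='


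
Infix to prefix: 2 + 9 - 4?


left-to-right (same/higher precedence on left): tree is (- (+ 2 9) 4)
Prefix: - + 2 9 4


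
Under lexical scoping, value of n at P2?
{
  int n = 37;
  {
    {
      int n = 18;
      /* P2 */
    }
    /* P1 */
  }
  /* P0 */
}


n declared in the same block as P2
n = 18


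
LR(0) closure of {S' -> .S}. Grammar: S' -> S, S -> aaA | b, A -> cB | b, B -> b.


Start: S' -> .S
For each item with dot before a nonterminal B, add B -> .γ for every B-production
Closure: [S' -> .S, S -> .aaA, S -> .b]


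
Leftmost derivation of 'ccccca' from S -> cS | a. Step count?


Derivation: S => cS => ccS => cccS => ccccS => cccccS => ccccca
Steps: 6


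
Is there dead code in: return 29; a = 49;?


statement follows a return and is unreachable
Dead: 'a = 49'


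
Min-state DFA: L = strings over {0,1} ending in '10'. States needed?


Track the longest suffix of input matching a prefix of '10': 3 classes (prefixes of length 0..2)
Minimal DFA: 3 states
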